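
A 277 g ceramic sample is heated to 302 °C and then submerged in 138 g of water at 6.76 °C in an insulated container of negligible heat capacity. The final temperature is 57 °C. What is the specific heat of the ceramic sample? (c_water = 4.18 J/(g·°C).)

c ≈ 0.427 J/(g·°C)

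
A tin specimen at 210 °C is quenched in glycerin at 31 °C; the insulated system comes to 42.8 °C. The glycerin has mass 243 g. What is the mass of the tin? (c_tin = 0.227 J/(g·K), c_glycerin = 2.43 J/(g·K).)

m ≈ 184 g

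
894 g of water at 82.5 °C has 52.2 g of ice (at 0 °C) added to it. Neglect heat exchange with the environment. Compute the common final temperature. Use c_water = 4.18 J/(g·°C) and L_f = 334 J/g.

Setting the total heat transfer to zero:
latent heat to melt: 52.2×334 = 17435; warm the meltwater: 218.2 T; water cools: 894×4.18×(T − 82.5) = 3736.9(T − 82.5)
3955.1 T = 308296 − 17435 = 290861
T ≈ 73.54 °C (positive, so assuming full melt was valid).

T_f ≈ 73.5 °C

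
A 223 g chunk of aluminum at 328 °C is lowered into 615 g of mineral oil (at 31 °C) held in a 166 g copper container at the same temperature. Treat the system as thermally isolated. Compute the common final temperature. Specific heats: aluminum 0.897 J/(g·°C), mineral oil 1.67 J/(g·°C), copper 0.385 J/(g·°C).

T_f ≈ 77.0 °C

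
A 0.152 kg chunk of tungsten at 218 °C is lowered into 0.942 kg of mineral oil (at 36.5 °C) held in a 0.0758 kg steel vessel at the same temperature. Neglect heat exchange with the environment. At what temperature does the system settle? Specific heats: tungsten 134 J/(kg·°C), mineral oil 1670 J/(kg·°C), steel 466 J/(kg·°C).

With ΣQ=0 the equilibrium temperature is the m·c-weighted mean:
T_f = (20.37*218 + 1573.1*36.5 + 35.32*36.5) / (20.37 + 1573.1 + 35.32)
    = 63149 / 1628.8 ≈ 38.77 °C

T_f ≈ 38.8 °C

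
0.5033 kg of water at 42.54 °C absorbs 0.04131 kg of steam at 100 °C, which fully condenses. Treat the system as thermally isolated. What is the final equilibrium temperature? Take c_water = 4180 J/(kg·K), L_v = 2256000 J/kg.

Energy conservation, ΣQ = 0:
condense steam: −0.04131·2256000 = −93195; condensate cools 100→T: 0.04131·4180·(T − 100) = 172.68(T − 100); original water: 2103.8(T − 42.54)
2276.5 T = 93195 + 17268 + 89495 = 199958
T ≈ 87.84 °C — below 100 °C, confirming all the steam condensed.

T_f ≈ 87.8 °C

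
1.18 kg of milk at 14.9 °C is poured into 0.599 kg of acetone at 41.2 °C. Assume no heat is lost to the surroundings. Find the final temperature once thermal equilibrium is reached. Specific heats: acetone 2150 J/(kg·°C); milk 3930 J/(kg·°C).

Conservation of energy gives ΣQ = 0:
0.599×2150×(T − 41.2) + 1.18×3930×(T − 14.9) = 0
5925.2 T = 122157
T ≈ 20.62 °C

T_f ≈ 20.6 °C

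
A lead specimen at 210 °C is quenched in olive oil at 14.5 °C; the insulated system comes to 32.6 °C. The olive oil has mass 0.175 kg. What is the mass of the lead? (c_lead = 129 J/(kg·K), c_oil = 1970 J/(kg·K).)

m ≈ 0.273 kg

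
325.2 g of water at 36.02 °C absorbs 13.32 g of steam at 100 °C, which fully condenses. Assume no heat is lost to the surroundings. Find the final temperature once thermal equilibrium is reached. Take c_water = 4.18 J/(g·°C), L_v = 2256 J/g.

T_f ≈ 59.8 °C

Let T be the final temperature. ΣQ_i = 0:
steam→water at 100 °C releases m L_v = 13.32·2256 = 30050
  condensate cools 100→T: 13.32·4.18·(T − 100) = 55.68(T − 100)
  water warms: 325.2·4.18·(T − 36.02) = 1359.3(T − 36.02)
1415 T = 30050 + 5567.8 + 48963 = 84581
T ≈ 59.77 °C — below 100 °C, confirming all the steam condensed.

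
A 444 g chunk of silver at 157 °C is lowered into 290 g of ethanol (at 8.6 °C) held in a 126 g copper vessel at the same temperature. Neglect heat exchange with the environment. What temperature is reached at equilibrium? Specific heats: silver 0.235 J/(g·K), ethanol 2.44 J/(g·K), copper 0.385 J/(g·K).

T_f ≈ 26.6 °C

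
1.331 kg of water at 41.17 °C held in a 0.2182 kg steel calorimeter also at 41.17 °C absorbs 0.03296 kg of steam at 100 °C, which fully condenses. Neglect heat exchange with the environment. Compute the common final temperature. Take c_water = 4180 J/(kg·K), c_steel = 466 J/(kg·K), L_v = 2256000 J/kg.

Energy conservation, ΣQ = 0:
steam→water at 100 °C releases m L_v = 0.03296·2256000 = 74358; condensed water 100 °C→T: 137.77(T − 100); water warms: 1.331·4180·(T − 41.17) = 5563.6(T − 41.17); cup: 101.68(T − 41.17)
5803 T = 74358 + 13777 + 233239 = 321374
T ≈ 55.38 °C (< 100 °C, so full condensation is consistent).

T_f ≈ 55.4 °C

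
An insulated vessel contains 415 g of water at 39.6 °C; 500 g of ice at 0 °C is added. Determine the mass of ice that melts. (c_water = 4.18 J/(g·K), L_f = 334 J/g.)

m_melted ≈ 206 g

Cooling the water to 0 °C releases 415×4.18×39.6 = 68694 J.
Fully melting the ice requires m_ice L_f = 500×334 = 167000 J.
Since 68694 < 167000 J, not all the ice melts; equilibrium is at 0 °C.
m_melt = 68694 / L_f = 205.7 g.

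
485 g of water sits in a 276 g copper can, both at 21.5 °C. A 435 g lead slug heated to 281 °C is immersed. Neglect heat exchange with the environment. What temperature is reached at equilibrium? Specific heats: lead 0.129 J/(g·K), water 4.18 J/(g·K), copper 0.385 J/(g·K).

Conservation of energy gives ΣQ = 0:
435×0.129×(T − 281) + 485×4.18×(T − 21.5) + 276×0.385×(T − 21.5) = 0
2189.7 T = 61640
T ≈ 28.15 °C

T_f ≈ 28.2 °C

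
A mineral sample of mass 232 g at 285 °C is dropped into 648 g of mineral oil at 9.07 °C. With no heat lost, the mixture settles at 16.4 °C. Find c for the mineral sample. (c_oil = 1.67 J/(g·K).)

c ≈ 0.127 J/(g·K)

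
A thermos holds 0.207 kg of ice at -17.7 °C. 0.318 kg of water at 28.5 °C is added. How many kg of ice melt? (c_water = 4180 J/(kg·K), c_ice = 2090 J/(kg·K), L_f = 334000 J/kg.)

Cooling the water to 0 °C releases 0.318×4180×28.5 = 37883 J.
Of that, 0.207×2090×17.7 = 7657.6 J goes to bring the ice to 0 °C, leaving 30226 J.
Fully melting the ice requires m_ice L_f = 0.207×334000 = 69138 J.
Since 30226 < 69138 J, not all the ice melts; equilibrium is at 0 °C.
Mass melted = 30226/334000 ≈ 0.0905 kg.

m_melted ≈ 0.0905 kg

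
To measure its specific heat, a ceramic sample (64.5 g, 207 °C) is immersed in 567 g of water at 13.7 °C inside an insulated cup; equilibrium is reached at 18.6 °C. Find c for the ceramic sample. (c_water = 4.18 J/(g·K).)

c ≈ 0.956 J/(g·K)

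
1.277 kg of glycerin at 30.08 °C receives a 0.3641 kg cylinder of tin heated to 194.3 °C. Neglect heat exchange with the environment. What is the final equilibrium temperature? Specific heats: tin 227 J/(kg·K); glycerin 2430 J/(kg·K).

T_f ≈ 34.3 °C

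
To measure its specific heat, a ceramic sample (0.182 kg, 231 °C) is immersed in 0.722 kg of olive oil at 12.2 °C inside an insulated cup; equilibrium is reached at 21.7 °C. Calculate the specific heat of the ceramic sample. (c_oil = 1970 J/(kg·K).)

m_s c (T_s − T_f) = m_oil c_oil (T_f − T_0):
0.182·c·(231 − 21.7) = 0.722·1970·(21.7 − 12.2)
38.09 c = 13512  ⇒  c ≈ 354.7 J/(kg·K)

c ≈ 355 J/(kg·K)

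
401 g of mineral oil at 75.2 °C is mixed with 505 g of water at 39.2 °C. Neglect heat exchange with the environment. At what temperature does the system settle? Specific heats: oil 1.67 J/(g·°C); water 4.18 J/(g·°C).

T_f ≈ 47.9 °C

Heat lost by the oil equals heat gained by the water:
401×1.67×(75.2 − T) = 505×4.18×(T − 39.2)
669.67(75.2 − T) = 2110.9(T − 39.2)
2780.6 T = 133106  ⇒  T ≈ 47.87 °C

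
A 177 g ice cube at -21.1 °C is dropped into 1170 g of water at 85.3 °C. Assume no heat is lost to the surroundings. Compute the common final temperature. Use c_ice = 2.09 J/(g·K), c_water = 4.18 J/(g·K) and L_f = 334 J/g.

T_f ≈ 62.2 °C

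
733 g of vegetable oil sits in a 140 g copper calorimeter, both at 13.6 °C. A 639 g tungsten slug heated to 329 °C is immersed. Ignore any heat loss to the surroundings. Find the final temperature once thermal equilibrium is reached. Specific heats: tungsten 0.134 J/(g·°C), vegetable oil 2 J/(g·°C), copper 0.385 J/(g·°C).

T_f ≈ 30.4 °C

T_f is the heat-capacity-weighted average of the initial temperatures:
T_f = (85.63*329 + 1466*13.6 + 53.9*13.6) / (85.63 + 1466 + 53.9)
    = 48842 / 1605.5 ≈ 30.42 °C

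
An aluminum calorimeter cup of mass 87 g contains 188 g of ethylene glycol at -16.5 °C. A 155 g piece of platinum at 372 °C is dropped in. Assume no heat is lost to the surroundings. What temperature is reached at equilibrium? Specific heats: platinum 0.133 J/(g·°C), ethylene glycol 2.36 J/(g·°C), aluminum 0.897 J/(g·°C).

T_f = Σ m_i c_i T_i / Σ m_i c_i:
T_f = (20.62·372 + 443.68·(-16.5) + 78.04·(-16.5)) / (20.62 + 443.68 + 78.04)
    = -939.58 / 542.33 ≈ -1.73 °C

T_f ≈ -1.7 °C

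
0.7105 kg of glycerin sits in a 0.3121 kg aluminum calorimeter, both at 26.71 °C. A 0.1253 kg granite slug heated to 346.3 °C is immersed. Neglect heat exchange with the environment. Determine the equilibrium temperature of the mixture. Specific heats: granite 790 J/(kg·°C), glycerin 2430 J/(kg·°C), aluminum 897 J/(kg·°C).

Net heat exchanged in the isolated system is zero:
0.1253·790·(T − 346.3) + 0.7105·2430·(T − 26.71) + 0.3121·897·(T − 26.71) = 0
98.99(T − 346.3) + 1726.5(T − 26.71) + 279.95(T − 26.71) = 0
2105.5 T = 87872
T = 87872/2105.5 ≈ 41.74 °C

T_f ≈ 41.7 °C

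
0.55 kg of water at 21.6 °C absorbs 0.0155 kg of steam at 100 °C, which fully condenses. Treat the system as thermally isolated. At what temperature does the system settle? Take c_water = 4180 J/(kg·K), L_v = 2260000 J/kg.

Net heat exchanged in the isolated system is zero:
latent heat released on condensation: 0.0155·2260000 = 35030; condensed water 100 °C→T: 64.79(T − 100); water warms: 0.55·4180·(T − 21.6) = 2299(T − 21.6)
2363.8 T = 35030 + 6479 + 49658 = 91167
T ≈ 38.57 °C — below 100 °C, confirming all the steam condensed.

T_f ≈ 38.6 °C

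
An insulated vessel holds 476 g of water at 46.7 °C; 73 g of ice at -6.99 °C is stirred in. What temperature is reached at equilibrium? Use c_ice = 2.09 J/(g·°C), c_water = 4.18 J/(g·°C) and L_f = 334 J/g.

T_f ≈ 29.4 °C

Sum of m c ΔT and latent-heat terms is zero:
warm ice to 0 °C: 73×2.09×(0 − (-6.99)) = 1066.5; latent heat to melt: 73×334 = 24382; warm the meltwater: 305.14 T; water: 1989.7(T − 46.7)
2294.8 T = 92918 − 25448 = 67470
T ≈ 29.40 °C — above 0 °C, consistent with complete melting.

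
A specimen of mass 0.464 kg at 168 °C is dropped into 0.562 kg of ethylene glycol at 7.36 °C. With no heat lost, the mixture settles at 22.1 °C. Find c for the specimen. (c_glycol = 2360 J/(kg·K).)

Heat lost by the specimen = heat gained by the glycol:
0.464×c×(168 − 22.1) = 0.562×2360×(22.1 − 7.36)
67.7 c = 19550  ⇒  c ≈ 288.8 J/(kg·K)

c ≈ 289 J/(kg·K)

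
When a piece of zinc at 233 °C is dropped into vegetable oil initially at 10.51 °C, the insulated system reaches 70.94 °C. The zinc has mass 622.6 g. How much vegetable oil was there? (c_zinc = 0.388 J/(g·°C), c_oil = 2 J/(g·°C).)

Energy conservation, ΣQ = 0:
622.6·0.388·(70.94 − 233) + m·2·(70.94 − 10.51) = 0
120.86 m = 39149
m = 39149/120.86 ≈ 323.9 g

m ≈ 324 g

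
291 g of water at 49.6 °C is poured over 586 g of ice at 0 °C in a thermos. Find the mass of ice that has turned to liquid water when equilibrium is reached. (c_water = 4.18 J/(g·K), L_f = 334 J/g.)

m_melted ≈ 181 g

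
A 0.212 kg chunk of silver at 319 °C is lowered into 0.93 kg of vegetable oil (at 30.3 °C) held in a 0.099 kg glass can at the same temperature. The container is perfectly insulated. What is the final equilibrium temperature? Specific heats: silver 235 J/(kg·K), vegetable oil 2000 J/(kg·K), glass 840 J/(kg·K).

T_f ≈ 37.5 °C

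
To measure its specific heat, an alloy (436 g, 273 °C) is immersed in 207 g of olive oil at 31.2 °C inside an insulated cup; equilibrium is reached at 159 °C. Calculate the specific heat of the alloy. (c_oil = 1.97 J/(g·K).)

m_s c (T_s − T_f) = m_oil c_oil (T_f − T_0):
436·c·(273 − 159) = 207·1.97·(159 − 31.2)
49704 c = 52116  ⇒  c ≈ 1.049 J/(g·K)

c ≈ 1.05 J/(g·K)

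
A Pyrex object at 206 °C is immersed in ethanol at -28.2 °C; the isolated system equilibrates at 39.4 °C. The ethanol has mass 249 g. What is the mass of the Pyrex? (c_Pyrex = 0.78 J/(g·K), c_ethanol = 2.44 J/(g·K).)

|Q_Pyrex| = |Q_ethanol|:
m·0.78·(206 − 39.4) = 249·2.44·(39.4 − (-28.2))
129.95 m = 41071  ⇒  m ≈ 316.1 g

m ≈ 316 g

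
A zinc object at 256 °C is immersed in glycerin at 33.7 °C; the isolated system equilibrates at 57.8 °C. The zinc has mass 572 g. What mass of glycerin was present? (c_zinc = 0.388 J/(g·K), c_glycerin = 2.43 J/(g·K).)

m ≈ 751 g

Heat gained plus heat lost sum to zero:
572×0.388×(57.8 − 256) + m×2.43×(57.8 − 33.7) = 0
58.56 m = 43988
m = 43988/58.56 ≈ 751.1 g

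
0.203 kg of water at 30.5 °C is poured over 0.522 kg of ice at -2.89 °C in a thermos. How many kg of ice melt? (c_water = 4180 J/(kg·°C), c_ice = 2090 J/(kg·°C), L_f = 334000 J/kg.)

Water can give up m c ΔT = 0.203·4180·30.5 = 25880 J before reaching 0 °C.
Warming the ice to 0 °C takes 0.522·2090·2.89 = 3152.9 J, leaving 22728 J for melting.
To melt every bit of ice: 0.522·334000 = 174348 J.
Since 22728 < 174348 J, not all the ice melts; equilibrium is at 0 °C.
m_melt = 22728 / L_f = 0.06805 kg.

m_melted ≈ 0.068 kg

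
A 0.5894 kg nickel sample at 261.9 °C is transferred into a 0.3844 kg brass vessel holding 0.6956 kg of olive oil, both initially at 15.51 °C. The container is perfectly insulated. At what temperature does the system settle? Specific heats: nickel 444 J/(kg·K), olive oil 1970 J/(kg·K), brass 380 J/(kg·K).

T_f ≈ 51.8 °C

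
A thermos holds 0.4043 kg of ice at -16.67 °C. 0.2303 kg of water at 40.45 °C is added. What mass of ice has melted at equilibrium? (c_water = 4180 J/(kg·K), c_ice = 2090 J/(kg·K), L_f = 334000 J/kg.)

m_melted ≈ 0.0744 kg

Heat available from the water dropping to 0 °C: 0.2303·4180·40.45 = 38939 J.
Warming the ice to 0 °C takes 0.4043·2090·16.67 = 14086 J, leaving 24853 J for melting.
Melting all 0.4043 kg of ice would need 0.4043·334000 = 135036 J.
That's not enough to melt it all — equilibrium is at 0 °C with ice remaining.
Mass melted = 24853/334000 ≈ 0.07441 kg.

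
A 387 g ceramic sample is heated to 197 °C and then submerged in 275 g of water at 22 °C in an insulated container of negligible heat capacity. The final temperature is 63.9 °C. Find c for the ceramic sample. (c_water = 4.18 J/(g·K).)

Net heat exchanged in the isolated system is zero:
387·c·(63.9 − 197) + 275·4.18·(63.9 − 22) = 0
-51510 c = -48164
c = -48164/-51510 ≈ 0.935 J/(g·K)

c ≈ 0.935 J/(g·K)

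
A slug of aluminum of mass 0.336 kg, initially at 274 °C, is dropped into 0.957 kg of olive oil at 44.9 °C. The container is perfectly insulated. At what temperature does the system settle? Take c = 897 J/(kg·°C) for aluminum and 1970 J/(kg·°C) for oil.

T_f is the heat-capacity-weighted average of the initial temperatures:
T_f = (301.39×274 + 1885.3×44.9) / (301.39 + 1885.3)
    = 167231 / 2186.7 ≈ 76.48 °C

T_f ≈ 76.5 °C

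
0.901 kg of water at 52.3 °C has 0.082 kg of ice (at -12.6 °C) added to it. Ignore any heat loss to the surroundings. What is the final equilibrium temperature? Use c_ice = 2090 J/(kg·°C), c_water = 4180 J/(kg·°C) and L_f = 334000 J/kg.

T_f ≈ 40.7 °C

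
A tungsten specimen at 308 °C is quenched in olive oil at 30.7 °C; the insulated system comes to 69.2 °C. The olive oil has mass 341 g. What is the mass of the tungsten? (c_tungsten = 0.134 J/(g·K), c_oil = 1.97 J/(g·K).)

m ≈ 808 g

Conservation of energy gives ΣQ = 0:
m·0.134·(69.2 − 308) + 341·1.97·(69.2 − 30.7) = 0
-32 m = -25863
m = -25863/-32 ≈ 808.2 g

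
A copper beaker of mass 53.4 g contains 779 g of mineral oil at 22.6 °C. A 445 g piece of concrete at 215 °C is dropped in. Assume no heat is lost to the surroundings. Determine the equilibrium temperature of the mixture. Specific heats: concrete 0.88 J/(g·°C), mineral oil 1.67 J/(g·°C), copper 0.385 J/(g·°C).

Energy conservation, ΣQ = 0:
445·0.88·(T − 215) + 779·1.67·(T − 22.6) + 53.4·0.385·(T − 22.6) = 0
391.6(T − 215) + 1300.9(T − 22.6) + 20.56(T − 22.6) = 0
(391.6 + 1300.9 + 20.56) T = 391.6·215 + 1300.9·22.6 + 20.56·22.6
T = 114060 / 1713.1 = 66.6 °C

T_f ≈ 66.6 °C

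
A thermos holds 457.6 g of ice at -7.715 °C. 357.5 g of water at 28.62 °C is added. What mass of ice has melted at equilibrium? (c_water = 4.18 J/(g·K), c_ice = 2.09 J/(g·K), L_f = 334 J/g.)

Water can give up m c ΔT = 357.5×4.18×28.62 = 42768 J before reaching 0 °C.
Warming the ice to 0 °C takes 457.6×2.09×7.715 = 7378.5 J, leaving 35390 J for melting.
Melting all 457.6 g of ice would need 457.6×334 = 152838 J.
35390 J < 152838 J, so only part of the ice melts and the system sits at 0 °C.
Mass melted = 35390/334 ≈ 106 g.

m_melted ≈ 106 g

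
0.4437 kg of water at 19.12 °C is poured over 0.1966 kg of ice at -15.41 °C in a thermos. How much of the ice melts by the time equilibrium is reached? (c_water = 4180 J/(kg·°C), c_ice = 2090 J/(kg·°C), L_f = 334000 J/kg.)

m_melted ≈ 0.0872 kg

Heat available from the water dropping to 0 °C: 0.4437·4180·19.12 = 35461 J.
Of that, 0.1966·2090·15.41 = 6331.9 J goes to bring the ice to 0 °C, leaving 29129 J.
Fully melting the ice requires m_ice L_f = 0.1966·334000 = 65664 J.
29129 J < 65664 J, so only part of the ice melts and the system sits at 0 °C.
m_melted·334000 = 29129  ⇒  m_melted ≈ 0.08721 kg.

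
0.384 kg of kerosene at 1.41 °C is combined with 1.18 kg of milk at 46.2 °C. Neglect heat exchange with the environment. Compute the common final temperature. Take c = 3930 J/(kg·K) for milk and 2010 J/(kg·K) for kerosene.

T_f is the heat-capacity-weighted average of the initial temperatures:
T_f = (4637.4×46.2 + 771.84×1.41) / (4637.4 + 771.84)
    = 215336 / 5409.2 ≈ 39.81 °C

T_f ≈ 39.8 °C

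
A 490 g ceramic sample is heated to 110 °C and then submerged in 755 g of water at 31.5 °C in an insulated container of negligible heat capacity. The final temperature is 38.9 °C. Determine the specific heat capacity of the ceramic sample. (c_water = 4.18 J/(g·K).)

c ≈ 0.67 J/(g·K)

Setting the total heat transfer to zero:
490×c×(38.9 − 110) + 755×4.18×(38.9 − 31.5) = 0
-34839 c = -23354
c = -23354/-34839 ≈ 0.6703 J/(g·K)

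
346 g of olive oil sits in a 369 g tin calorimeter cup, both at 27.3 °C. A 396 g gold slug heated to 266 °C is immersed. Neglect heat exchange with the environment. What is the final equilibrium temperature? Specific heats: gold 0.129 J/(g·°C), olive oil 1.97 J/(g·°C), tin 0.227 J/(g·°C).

Setting the total heat transfer to zero:
396·0.129·(T − 266) + 346·1.97·(T − 27.3) + 369·0.227·(T − 27.3) = 0
51.08(T − 266) + 681.62(T − 27.3) + 83.76(T − 27.3) = 0
(51.08 + 681.62 + 83.76) T = 51.08·266 + 681.62·27.3 + 83.76·27.3
T = 34483 / 816.47 = 42.2 °C

T_f ≈ 42.2 °C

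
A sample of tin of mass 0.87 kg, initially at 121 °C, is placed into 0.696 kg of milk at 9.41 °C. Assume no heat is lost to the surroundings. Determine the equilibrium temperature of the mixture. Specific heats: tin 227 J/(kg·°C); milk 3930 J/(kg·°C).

T_f ≈ 16.9 °C

|Q_tin| = |Q_milk|:
0.87×227×(121 − T) = 0.696×3930×(T − 9.41)
197.49(121 − T) = 2735.3(T − 9.41)
2932.8 T = 49635  ⇒  T ≈ 16.92 °C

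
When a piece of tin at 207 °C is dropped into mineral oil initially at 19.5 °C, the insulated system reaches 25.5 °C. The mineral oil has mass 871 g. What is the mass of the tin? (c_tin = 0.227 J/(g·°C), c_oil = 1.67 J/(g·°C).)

m ≈ 212 g

Setting the total heat transfer to zero:
m·0.227·(25.5 − 207) + 871·1.67·(25.5 − 19.5) = 0
-41.2 m = -8727.4
m = -8727.4/-41.2 ≈ 211.8 g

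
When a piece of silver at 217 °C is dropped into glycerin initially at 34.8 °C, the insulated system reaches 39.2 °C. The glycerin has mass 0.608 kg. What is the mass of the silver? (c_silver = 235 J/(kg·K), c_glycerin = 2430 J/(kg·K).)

m ≈ 0.156 kg

Taking heat into each body as positive, Σ m c ΔT = 0:
m·235·(39.2 − 217) + 0.608·2430·(39.2 − 34.8) = 0
-41783 m = -6500.7
m = -6500.7/-41783 ≈ 0.1556 kg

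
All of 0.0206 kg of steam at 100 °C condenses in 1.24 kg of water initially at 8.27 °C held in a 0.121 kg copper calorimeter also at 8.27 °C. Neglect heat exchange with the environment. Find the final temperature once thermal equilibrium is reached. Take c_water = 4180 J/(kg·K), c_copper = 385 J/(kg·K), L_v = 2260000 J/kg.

Net heat exchanged in the isolated system is zero:
condense steam: −0.0206·2260000 = −46556
  condensate cools 100→T: 0.0206·4180·(T − 100) = 86.11(T − 100)
  original water: 5183.2(T − 8.27)
  copper cup: 0.121·385·(T − 8.27) = 46.59(T − 8.27)
5315.9 T = 46556 + 8610.8 + 43250 = 98417
T ≈ 18.51 °C — below 100 °C, confirming all the steam condensed.

T_f ≈ 18.5 °C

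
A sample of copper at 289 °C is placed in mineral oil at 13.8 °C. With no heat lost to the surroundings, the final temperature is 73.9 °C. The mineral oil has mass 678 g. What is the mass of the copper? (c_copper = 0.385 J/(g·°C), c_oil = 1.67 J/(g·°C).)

m ≈ 822 g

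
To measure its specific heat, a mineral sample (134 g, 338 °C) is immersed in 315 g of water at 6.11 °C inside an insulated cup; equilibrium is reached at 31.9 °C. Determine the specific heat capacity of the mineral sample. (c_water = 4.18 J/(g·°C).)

c ≈ 0.828 J/(g·°C)

Heat gained plus heat lost sum to zero:
134·c·(31.9 − 338) + 315·4.18·(31.9 − 6.11) = 0
-41017 c = -33958
c = -33958/-41017 ≈ 0.8279 J/(g·°C)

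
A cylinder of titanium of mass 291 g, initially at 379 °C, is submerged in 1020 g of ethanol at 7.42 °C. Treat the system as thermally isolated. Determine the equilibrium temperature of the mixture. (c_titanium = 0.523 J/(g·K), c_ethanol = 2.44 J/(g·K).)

T_f ≈ 28.8 °C

Let T be the final temperature. ΣQ_i = 0:
291·0.523·(T − 379) + 1020·2.44·(T − 7.42) = 0
152.19(T − 379) + 2488.8(T − 7.42) = 0
2641 T = 76148
T = 76148/2641 ≈ 28.83 °C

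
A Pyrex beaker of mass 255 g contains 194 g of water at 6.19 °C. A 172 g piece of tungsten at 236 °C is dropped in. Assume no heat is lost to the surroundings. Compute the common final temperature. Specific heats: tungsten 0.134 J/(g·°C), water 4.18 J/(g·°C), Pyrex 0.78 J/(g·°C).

Setting the total heat transfer to zero:
172*0.134*(T − 236) + 194*4.18*(T − 6.19) + 255*0.78*(T − 6.19) = 0
(23.05 + 810.92 + 198.9) T = 23.05*236 + 810.92*6.19 + 198.9*6.19
T = 11690 / 1032.9 = 11.3 °C

T_f ≈ 11.3 °C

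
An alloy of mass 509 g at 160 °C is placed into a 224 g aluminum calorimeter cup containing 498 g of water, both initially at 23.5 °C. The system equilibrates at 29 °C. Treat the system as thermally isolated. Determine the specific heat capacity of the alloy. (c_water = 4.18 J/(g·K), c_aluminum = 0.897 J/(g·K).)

Setting the total heat transfer to zero:
509·c·(29 − 160) + 498·4.18·(29 − 23.5) + 224·0.897·(29 − 23.5) = 0
-66679 c = -12554
c = -12554/-66679 ≈ 0.1883 J/(g·K)

c ≈ 0.188 J/(g·K)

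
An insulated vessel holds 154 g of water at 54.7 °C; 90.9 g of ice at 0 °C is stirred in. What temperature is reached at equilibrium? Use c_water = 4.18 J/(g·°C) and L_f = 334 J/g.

T_f ≈ 4.7 °C

Let T be the final temperature. ΣQ_i = 0:
melt ice: 90.9×334 = 30361
  meltwater 0→T: 90.9×4.18×T = 379.96 T
  water: 643.72(T − 54.7)
1023.7 T = 35211 − 30361 = 4850.9
T ≈ 4.74 °C. Since T > 0 °C, the all-ice-melts assumption holds.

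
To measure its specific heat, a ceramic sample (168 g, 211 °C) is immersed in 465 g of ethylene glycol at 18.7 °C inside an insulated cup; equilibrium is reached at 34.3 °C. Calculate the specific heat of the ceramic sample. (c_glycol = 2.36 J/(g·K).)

Taking heat into each body as positive, Σ m c ΔT = 0:
168·c·(34.3 − 211) + 465·2.36·(34.3 − 18.7) = 0
-29686 c = -17119
c = -17119/-29686 ≈ 0.5767 J/(g·K)

c ≈ 0.577 J/(g·K)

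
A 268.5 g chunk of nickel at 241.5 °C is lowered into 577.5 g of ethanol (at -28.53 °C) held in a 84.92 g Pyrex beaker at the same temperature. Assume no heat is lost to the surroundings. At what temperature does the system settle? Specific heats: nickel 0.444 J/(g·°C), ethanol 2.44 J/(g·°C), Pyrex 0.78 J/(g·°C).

T_f ≈ -8.3 °C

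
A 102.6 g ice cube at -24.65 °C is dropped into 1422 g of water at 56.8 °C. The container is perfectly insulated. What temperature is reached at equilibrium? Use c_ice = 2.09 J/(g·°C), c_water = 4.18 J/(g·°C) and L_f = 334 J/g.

T_f ≈ 46.8 °C

Let T be the final temperature. ΣQ_i = 0:
warm ice to 0 °C: 102.6·2.09·(0 − (-24.65)) = 5285.8; fusion: m_ice L_f = 102.6·334 = 34268; warm the meltwater: 428.87 T; water cools: 1422·4.18·(T − 56.8) = 5944(T − 56.8)
6372.8 T = 337617 − 39554 = 298063
T ≈ 46.77 °C — above 0 °C, consistent with complete melting.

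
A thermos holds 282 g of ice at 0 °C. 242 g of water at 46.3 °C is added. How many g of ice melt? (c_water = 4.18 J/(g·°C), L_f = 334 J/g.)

m_melted ≈ 140 g

Cooling the water to 0 °C releases 242·4.18·46.3 = 46835 J.
Fully melting the ice requires m_ice L_f = 282·334 = 94188 J.
That's not enough to melt it all — equilibrium is at 0 °C with ice remaining.
Mass melted = 46835/334 ≈ 140.2 g.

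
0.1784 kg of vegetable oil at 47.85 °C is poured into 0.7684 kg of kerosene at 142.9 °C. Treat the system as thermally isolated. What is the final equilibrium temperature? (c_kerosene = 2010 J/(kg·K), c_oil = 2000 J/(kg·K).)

T_f ≈ 125.1 °C

Conservation of energy gives ΣQ = 0:
0.7684×2010×(T − 142.9) + 0.1784×2000×(T − 47.85) = 0
1544.5(T − 142.9) + 356.8(T − 47.85) = 0
(1544.5 + 356.8) T = 1544.5×142.9 + 356.8×47.85
T ≈ 125.06 °C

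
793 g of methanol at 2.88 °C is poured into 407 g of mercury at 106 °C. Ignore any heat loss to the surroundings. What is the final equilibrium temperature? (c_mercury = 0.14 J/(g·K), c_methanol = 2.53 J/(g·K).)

T_f ≈ 5.7 °C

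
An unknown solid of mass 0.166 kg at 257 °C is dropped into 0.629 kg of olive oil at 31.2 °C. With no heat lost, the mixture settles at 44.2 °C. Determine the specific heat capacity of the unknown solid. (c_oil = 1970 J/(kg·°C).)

c ≈ 456 J/(kg·°C)

Conservation of energy gives ΣQ = 0:
0.166·c·(44.2 − 257) + 0.629·1970·(44.2 − 31.2) = 0
-35.32 c = -16109
c = -16109/-35.32 ≈ 456 J/(kg·°C)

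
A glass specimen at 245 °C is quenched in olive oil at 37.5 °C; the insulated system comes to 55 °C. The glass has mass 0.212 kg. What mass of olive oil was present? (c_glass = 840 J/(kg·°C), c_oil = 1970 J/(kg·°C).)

m ≈ 0.981 kg

|Q_glass| = |Q_oil|:
0.212×840×(245 − 55) = m×1970×(55 − 37.5)
34475 m = 33835  ⇒  m ≈ 0.9814 kg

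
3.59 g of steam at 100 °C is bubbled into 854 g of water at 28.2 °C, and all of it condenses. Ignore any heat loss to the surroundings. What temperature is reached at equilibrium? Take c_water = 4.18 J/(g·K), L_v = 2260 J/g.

Energy balance with sensible and latent terms:
latent heat released on condensation: 3.59·2260 = 8113.4; condensate cools 100→T: 3.59·4.18·(T − 100) = 15.01(T − 100); water warms: 854·4.18·(T − 28.2) = 3569.7(T − 28.2)
3584.7 T = 8113.4 + 1500.6 + 100666 = 110280
T ≈ 30.76 °C, under the boiling point, so the assumption holds.

T_f ≈ 30.8 °C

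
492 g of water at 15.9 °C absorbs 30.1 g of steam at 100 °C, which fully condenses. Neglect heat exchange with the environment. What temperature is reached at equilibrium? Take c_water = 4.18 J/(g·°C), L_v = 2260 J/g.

T_f ≈ 51.9 °C

Net heat exchanged in the isolated system is zero:
steam→water at 100 °C releases m L_v = 30.1·2260 = 68026
  condensate cools 100→T: 30.1·4.18·(T − 100) = 125.82(T − 100)
  water warms: 492·4.18·(T − 15.9) = 2056.6(T − 15.9)
2182.4 T = 68026 + 12582 + 32699 = 113307
T ≈ 51.92 °C, under the boiling point, so the assumption holds.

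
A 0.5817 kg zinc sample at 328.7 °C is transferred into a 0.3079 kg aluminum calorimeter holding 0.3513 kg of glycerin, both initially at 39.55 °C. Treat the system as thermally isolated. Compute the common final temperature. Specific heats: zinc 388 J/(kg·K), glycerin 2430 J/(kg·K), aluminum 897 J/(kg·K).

Heat gained plus heat lost sum to zero:
0.5817×388×(T − 328.7) + 0.3513×2430×(T − 39.55) + 0.3079×897×(T − 39.55) = 0
(225.7 + 853.66 + 276.19) T = 225.7×328.7 + 853.66×39.55 + 276.19×39.55
T = 118873/1355.5 ≈ 87.69 °C

T_f ≈ 87.7 °C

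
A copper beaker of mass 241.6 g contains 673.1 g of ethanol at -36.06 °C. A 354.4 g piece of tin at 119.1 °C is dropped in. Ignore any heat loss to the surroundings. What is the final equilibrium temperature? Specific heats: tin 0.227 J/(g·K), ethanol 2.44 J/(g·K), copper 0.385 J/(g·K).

Let T be the final temperature. ΣQ_i = 0:
354.4*0.227*(T − 119.1) + 673.1*2.44*(T − (-36.06)) + 241.6*0.385*(T − (-36.06)) = 0
(80.45 + 1642.4 + 93.02) T = 80.45*119.1 + 1642.4*(-36.06) + 93.02*(-36.06)
T ≈ -29.19 °C

T_f ≈ -29.2 °C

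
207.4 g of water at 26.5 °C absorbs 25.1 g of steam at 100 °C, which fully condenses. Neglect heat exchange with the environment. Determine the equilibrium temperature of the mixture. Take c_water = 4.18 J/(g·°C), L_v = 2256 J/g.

T_f ≈ 92.7 °C

Energy conservation, ΣQ = 0:
steam→water at 100 °C releases m L_v = 25.1×2256 = 56626; condensate cools 100→T: 25.1×4.18×(T − 100) = 104.92(T − 100); water warms: 207.4×4.18×(T − 26.5) = 866.93(T − 26.5)
971.85 T = 56626 + 10492 + 22974 = 90091
T ≈ 92.70 °C, under the boiling point, so the assumption holds.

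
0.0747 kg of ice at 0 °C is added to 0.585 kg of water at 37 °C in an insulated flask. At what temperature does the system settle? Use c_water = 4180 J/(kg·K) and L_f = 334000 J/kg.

Energy balance with sensible and latent terms:
latent heat to melt: 0.0747·334000 = 24950; warm the meltwater: 312.25 T; water: 2445.3(T − 37)
2757.5 T = 90476 − 24950 = 65526
T ≈ 23.76 °C (positive, so assuming full melt was valid).

T_f ≈ 23.8 °C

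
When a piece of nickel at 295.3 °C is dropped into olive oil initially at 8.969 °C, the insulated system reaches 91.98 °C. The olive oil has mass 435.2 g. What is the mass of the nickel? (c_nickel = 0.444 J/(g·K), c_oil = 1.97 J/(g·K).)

m ≈ 788 g

|Q_nickel| = |Q_oil|:
m×0.444×(295.3 − 91.98) = 435.2×1.97×(91.98 − 8.969)
90.27 m = 71169  ⇒  m ≈ 788.4 g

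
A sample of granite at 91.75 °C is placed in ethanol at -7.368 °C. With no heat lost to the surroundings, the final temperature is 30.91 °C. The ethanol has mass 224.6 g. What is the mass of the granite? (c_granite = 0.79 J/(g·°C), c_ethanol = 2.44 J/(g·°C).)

Setting the total heat transfer to zero:
m·0.79·(30.91 − 91.75) + 224.6·2.44·(30.91 − (-7.368)) = 0
-48.06 m = -20977
m = -20977/-48.06 ≈ 436.4 g

m ≈ 436 g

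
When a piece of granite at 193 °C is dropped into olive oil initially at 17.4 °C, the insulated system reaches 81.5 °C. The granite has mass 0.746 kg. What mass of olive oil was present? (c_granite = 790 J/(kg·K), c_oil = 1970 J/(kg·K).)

Heat lost by the granite = heat gained by the oil:
0.746×790×(193 − 81.5) = m×1970×(81.5 − 17.4)
126277 m = 65711  ⇒  m ≈ 0.5204 kg

m ≈ 0.52 kg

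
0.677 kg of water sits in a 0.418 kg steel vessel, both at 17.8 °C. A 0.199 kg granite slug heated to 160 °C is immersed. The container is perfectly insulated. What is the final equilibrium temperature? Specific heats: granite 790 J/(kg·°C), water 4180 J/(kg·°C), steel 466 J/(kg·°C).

T_f ≈ 24.8 °C

Taking heat into each body as positive, Σ m c ΔT = 0:
0.199×790×(T − 160) + 0.677×4180×(T − 17.8) + 0.418×466×(T − 17.8) = 0
157.21(T − 160) + 2829.9(T − 17.8) + 194.79(T − 17.8) = 0
3181.9 T = 78992
T = 78992 / 3181.9 = 24.8 °C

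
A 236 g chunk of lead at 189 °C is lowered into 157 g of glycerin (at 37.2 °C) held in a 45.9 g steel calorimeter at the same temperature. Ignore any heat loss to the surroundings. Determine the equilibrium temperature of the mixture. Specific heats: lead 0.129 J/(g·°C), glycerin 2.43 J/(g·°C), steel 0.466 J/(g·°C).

T_f = Σ m_i c_i T_i / Σ m_i c_i:
T_f = (30.44*189 + 381.51*37.2 + 21.39*37.2) / (30.44 + 381.51 + 21.39)
    = 20742 / 433.34 ≈ 47.86 °C

T_f ≈ 47.9 °C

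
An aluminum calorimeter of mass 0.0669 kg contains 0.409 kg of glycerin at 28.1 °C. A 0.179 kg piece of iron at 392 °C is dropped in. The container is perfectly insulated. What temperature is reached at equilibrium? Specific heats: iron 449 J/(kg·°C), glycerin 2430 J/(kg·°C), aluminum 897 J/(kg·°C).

T_f = Σ m_i c_i T_i / Σ m_i c_i:
T_f = (80.37×392 + 993.87×28.1 + 60.01×28.1) / (80.37 + 993.87 + 60.01)
    = 61119 / 1134.3 ≈ 53.89 °C

T_f ≈ 53.9 °C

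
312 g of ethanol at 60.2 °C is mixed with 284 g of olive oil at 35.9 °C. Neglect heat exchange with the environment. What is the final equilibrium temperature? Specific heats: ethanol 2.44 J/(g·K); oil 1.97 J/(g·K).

T_f ≈ 49.9 °C

Set heat shed by the hot body equal to heat absorbed by the cold body:
312×2.44×(60.2 − T) = 284×1.97×(T − 35.9)
761.28(60.2 − T) = 559.48(T − 35.9)
1320.8 T = 65914  ⇒  T ≈ 49.91 °C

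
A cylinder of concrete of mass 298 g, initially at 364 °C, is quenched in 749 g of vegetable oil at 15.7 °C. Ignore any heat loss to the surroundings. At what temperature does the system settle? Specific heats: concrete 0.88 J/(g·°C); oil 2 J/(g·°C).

T_f ≈ 67.6 °C

Net heat exchanged in the isolated system is zero:
298×0.88×(T − 364) + 749×2×(T − 15.7) = 0
262.24(T − 364) + 1498(T − 15.7) = 0
1760.2 T = 118974
T ≈ 67.59 °C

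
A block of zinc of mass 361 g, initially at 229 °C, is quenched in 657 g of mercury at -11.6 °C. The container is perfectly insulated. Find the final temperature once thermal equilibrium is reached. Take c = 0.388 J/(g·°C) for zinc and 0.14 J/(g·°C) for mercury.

Set heat shed by the hot body equal to heat absorbed by the cold body:
361×0.388×(229 − T) = 657×0.14×(T − (-11.6))
140.07(229 − T) = 91.98(T − (-11.6))
232.05 T = 31009  ⇒  T ≈ 133.63 °C

T_f ≈ 133.6 °C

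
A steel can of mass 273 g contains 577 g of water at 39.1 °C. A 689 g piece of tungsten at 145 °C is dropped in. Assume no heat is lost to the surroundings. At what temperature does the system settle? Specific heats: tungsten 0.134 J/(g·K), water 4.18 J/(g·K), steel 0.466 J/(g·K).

T_f ≈ 42.8 °C

T_f is the heat-capacity-weighted average of the initial temperatures:
T_f = (92.33*145 + 2411.9*39.1 + 127.22*39.1) / (92.33 + 2411.9 + 127.22)
    = 112665 / 2631.4 ≈ 42.82 °C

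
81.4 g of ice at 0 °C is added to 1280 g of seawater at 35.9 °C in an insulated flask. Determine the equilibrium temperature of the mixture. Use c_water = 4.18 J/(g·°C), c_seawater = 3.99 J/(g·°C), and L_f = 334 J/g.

T_f ≈ 28.7 °C

Net heat exchanged in the isolated system is zero:
fusion: m_ice L_f = 81.4×334 = 27188
  meltwater 0→T: 81.4×4.18×T = 340.25 T
  seawater: 5107.2(T − 35.9)
5447.5 T = 183348 − 27188 = 156161
T ≈ 28.67 °C (positive, so assuming full melt was valid).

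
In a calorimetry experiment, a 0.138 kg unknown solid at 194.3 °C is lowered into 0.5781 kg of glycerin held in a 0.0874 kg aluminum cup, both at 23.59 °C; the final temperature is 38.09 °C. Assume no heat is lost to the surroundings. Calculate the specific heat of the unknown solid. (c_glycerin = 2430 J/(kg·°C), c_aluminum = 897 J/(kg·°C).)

Heat gained plus heat lost sum to zero:
0.138·c·(38.09 − 194.3) + 0.5781·2430·(38.09 − 23.59) + 0.0874·897·(38.09 − 23.59) = 0
-21.56 c = -21506
c = -21506/-21.56 ≈ 997.6 J/(kg·°C)

c ≈ 998 J/(kg·°C)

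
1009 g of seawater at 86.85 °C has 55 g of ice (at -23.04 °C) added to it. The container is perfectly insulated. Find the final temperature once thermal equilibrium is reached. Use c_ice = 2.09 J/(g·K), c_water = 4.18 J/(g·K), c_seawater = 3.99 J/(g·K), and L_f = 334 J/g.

Energy conservation, ΣQ = 0:
ice -23.04→0 °C: 55·2.09·23.04 = 2648.4
  fusion: m_ice L_f = 55·334 = 18370
  meltwater 0→T: 55·4.18·T = 229.9 T
  seawater: 4025.9(T − 86.85)
4255.8 T = 349650 − 21018 = 328632
T ≈ 77.22 °C — above 0 °C, consistent with complete melting.

T_f ≈ 77.2 °C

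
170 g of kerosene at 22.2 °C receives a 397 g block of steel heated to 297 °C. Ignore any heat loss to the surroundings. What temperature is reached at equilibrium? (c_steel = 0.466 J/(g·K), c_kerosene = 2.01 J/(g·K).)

T_f ≈ 118.7 °C

|Q_steel| = |Q_kerosene|:
397·0.466·(297 − T) = 170·2.01·(T − 22.2)
185(297 − T) = 341.7(T − 22.2)
526.7 T = 62531  ⇒  T ≈ 118.72 °C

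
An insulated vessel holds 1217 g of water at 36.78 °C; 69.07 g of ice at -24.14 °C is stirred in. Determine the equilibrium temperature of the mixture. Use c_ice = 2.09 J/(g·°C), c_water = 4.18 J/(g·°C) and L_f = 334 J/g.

Energy balance with sensible and latent terms:
warm ice to 0 °C: 69.07×2.09×(0 − (-24.14)) = 3484.8
  latent heat to melt: 69.07×334 = 23069
  meltwater 0→T: 69.07×4.18×T = 288.71 T
  water cools: 1217×4.18×(T − 36.78) = 5087.1(T − 36.78)
5375.8 T = 187102 − 26554 = 160548
T ≈ 29.87 °C (positive, so assuming full melt was valid).

T_f ≈ 29.9 °C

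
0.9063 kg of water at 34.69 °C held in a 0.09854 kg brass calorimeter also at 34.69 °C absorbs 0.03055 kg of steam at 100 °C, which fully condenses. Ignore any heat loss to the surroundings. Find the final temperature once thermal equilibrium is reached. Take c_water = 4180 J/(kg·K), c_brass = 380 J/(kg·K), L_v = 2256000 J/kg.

Energy balance with sensible and latent terms:
steam→water at 100 °C releases m L_v = 0.03055×2256000 = 68921
  condensed water 100 °C→T: 127.7(T − 100)
  original water: 3788.3(T − 34.69)
  brass cup: 0.09854×380×(T − 34.69) = 37.45(T − 34.69)
3953.5 T = 68921 + 12770 + 132716 = 214407
T ≈ 54.23 °C, under the boiling point, so the assumption holds.

T_f ≈ 54.2 °C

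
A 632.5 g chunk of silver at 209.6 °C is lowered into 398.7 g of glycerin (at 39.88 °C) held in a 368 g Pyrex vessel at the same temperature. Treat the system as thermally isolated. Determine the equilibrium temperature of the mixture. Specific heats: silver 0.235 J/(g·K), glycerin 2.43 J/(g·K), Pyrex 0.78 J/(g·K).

Let T be the final temperature. ΣQ_i = 0:
632.5*0.235*(T − 209.6) + 398.7*2.43*(T − 39.88) + 368*0.78*(T − 39.88) = 0
148.64(T − 209.6) + 968.84(T − 39.88) + 287.04(T − 39.88) = 0
(148.64 + 968.84 + 287.04) T = 148.64*209.6 + 968.84*39.88 + 287.04*39.88
T = 81239 / 1404.5 = 57.8 °C

T_f ≈ 57.8 °C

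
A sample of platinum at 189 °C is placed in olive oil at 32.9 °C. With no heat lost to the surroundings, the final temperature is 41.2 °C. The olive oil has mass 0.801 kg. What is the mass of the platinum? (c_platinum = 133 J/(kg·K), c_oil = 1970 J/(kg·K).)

Heat lost by the platinum = heat gained by the oil:
m×133×(189 − 41.2) = 0.801×1970×(41.2 − 32.9)
19657 m = 13097  ⇒  m ≈ 0.6663 kg

m ≈ 0.666 kg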